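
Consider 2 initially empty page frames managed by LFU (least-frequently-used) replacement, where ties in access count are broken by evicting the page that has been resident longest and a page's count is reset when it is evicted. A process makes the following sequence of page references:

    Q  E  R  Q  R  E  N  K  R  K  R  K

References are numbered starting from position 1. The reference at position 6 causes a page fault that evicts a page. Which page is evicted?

Q

pos 1: Q: fault, frames (Q)
pos 2: E: fault, frames (Q E)
pos 3: R: fault, evict Q, frames (E R)
pos 4: Q: fault, evict E, frames (R Q)
pos 5: R: hit
pos 6: E: fault, evict Q, frames (R E)
At position 6, page Q is evicted.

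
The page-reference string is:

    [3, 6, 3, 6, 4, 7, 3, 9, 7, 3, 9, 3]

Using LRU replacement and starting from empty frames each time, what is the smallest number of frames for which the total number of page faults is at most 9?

f=1: 12 faults
f=2: 9 faults
f=3: 6 faults
f=4: 5 faults
f=5: 5 faults
Smallest f with faults ≤ 9 is 2.

2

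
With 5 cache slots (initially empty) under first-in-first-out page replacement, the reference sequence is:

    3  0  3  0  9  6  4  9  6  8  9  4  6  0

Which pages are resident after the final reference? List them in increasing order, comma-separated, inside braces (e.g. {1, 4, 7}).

{0, 4, 6, 8, 9}

3 → miss, frames {3}
0 → miss, frames {3,0}
3 → hit
0 → hit
9 → miss, frames {3,0,9}
6 → miss, frames {3,0,9,6}
4 → miss, frames {3,0,9,6,4}
9 → hit
6 → hit
8 → miss, evict 3, frames {0,9,6,4,8}
9 → hit
4 → hit
6 → hit
0 → hit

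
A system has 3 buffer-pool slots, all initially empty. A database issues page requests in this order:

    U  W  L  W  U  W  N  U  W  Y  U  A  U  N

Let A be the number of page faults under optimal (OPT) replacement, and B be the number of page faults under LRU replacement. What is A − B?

Under OPT: F F F . . . F . . F . F . . → 6 faults.
Under LRU: F F F . . . F . . F . F . F → 7 faults.
A − B = 6 − 7 = -1.

-1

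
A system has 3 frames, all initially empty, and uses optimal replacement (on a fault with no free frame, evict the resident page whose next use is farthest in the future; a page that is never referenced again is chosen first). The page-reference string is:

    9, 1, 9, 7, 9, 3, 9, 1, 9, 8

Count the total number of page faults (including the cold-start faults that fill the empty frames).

9: miss, frames {9}
1: miss, frames {9,1}
9: hit
7: miss, frames {9,1,7}
9: hit
3: miss, evict 7, frames {9,1,3}
9: hit
1: hit
9: hit
8: miss, evict 3, frames {9,1,8}
Page faults: 5.

5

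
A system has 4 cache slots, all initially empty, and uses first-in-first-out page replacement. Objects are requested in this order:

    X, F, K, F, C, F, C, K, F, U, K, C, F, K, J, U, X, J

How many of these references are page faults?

X → fault, frames (X)
F → fault, frames (X F)
K → fault, frames (X F K)
F → hit
C → fault, frames (X F K C)
F → hit
C → hit
K → hit
F → hit
U → fault, evict X, frames (F K C U)
K → hit
C → hit
F → hit
K → hit
J → fault, evict F, frames (K C U J)
U → hit
X → fault, evict K, frames (C U J X)
J → hit
Page faults: 7.

7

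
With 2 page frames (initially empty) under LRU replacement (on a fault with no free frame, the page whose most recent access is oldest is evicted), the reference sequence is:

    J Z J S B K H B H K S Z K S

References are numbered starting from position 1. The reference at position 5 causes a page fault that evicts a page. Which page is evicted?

pos 1: J: miss, frames {J}
pos 2: Z: miss, frames {J,Z}
pos 3: J: hit
pos 4: S: miss, evict Z, frames {J,S}
pos 5: B: miss, evict J, frames {S,B}
At position 5, page J is evicted.

J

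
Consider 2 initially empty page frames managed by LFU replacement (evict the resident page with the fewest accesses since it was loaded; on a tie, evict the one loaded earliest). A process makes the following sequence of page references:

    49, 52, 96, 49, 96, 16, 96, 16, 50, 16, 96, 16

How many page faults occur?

7

49 → fault, frames [49]
52 → fault, frames [49, 52]
96 → fault, evict 49, frames [52, 96]
49 → fault, evict 52, frames [96, 49]
96 → hit
16 → fault, evict 49, frames [96, 16]
96 → hit
16 → hit
50 → fault, evict 16, frames [96, 50]
16 → fault, evict 50, frames [96, 16]
96 → hit
16 → hit
Page faults: 7.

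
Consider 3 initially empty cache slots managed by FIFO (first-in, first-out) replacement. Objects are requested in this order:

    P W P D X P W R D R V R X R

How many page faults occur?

11

P: miss, frames {P}
W: miss, frames {P,W}
P: hit
D: miss, frames {P,W,D}
X: miss, evict P, frames {W,D,X}
P: miss, evict W, frames {D,X,P}
W: miss, evict D, frames {X,P,W}
R: miss, evict X, frames {P,W,R}
D: miss, evict P, frames {W,R,D}
R: hit
V: miss, evict W, frames {R,D,V}
R: hit
X: miss, evict R, frames {D,V,X}
R: miss, evict D, frames {V,X,R}
Page faults: 11.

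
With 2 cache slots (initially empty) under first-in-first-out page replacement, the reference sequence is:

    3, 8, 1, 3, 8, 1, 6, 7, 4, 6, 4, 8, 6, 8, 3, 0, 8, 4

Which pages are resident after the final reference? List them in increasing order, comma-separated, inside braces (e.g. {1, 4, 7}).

3: miss, frames (3)
8: miss, frames (3 8)
1: miss, evict 3, frames (8 1)
3: miss, evict 8, frames (1 3)
8: miss, evict 1, frames (3 8)
1: miss, evict 3, frames (8 1)
6: miss, evict 8, frames (1 6)
7: miss, evict 1, frames (6 7)
4: miss, evict 6, frames (7 4)
6: miss, evict 7, frames (4 6)
4: hit
8: miss, evict 4, frames (6 8)
6: hit
8: hit
3: miss, evict 6, frames (8 3)
0: miss, evict 8, frames (3 0)
8: miss, evict 3, frames (0 8)
4: miss, evict 0, frames (8 4)

{4, 8}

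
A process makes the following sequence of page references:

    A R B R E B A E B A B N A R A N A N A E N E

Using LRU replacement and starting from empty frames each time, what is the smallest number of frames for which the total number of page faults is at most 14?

f=1: 22 faults
f=2: 15 faults
f=3: 8 faults
f=4: 7 faults
f=5: 5 faults
Smallest f with faults ≤ 14 is 3.

3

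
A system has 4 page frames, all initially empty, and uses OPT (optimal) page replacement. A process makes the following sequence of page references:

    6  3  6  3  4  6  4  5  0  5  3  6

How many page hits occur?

7

6 -> miss, frames [6]
3 -> miss, frames [6, 3]
6 -> hit
3 -> hit
4 -> miss, frames [6, 3, 4]
6 -> hit
4 -> hit
5 -> miss, frames [6, 3, 4, 5]
0 -> miss, evict 4, frames [6, 3, 5, 0]
5 -> hit
3 -> hit
6 -> hit
Hits: 7.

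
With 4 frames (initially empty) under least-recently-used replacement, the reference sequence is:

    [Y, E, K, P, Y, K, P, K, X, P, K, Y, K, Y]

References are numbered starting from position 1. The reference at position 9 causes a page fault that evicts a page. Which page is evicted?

E

pos 1: Y: miss, frames [Y]
pos 2: E: miss, frames [Y, E]
pos 3: K: miss, frames [Y, E, K]
pos 4: P: miss, frames [Y, E, K, P]
pos 5: Y: hit
pos 6: K: hit
pos 7: P: hit
pos 8: K: hit
pos 9: X: miss, evict E, frames [Y, P, K, X]
At position 9, page E is evicted.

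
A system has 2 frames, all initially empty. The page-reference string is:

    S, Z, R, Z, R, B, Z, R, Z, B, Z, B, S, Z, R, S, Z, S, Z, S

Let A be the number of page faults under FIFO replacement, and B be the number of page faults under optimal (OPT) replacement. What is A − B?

3

Under FIFO: F F F . . F F F . F F . F . F . F F . . → 12 faults.
Under OPT: F F F . . F . F . F . . F . F . F . . . → 9 faults.
A − B = 12 − 9 = 3.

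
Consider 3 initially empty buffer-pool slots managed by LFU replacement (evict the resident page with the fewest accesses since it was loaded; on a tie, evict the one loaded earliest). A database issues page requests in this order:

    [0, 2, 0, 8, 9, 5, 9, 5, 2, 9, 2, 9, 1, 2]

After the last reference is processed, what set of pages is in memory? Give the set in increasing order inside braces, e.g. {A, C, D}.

0: miss, frames [0]
2: miss, frames [0, 2]
0: hit
8: miss, frames [0, 2, 8]
9: miss, evict 2, frames [0, 8, 9]
5: miss, evict 8, frames [0, 9, 5]
9: hit
5: hit
2: miss, evict 0, frames [9, 5, 2]
9: hit
2: hit
9: hit
1: miss, evict 5, frames [9, 2, 1]
2: hit

{1, 2, 9}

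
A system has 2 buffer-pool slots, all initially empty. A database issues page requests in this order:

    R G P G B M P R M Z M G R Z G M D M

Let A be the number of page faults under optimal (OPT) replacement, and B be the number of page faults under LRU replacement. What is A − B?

-3

Under OPT: F F F . F F . F . F . F F . F F F . → 12 faults.
Under LRU: F F F . F F F F F F . F F F F F F . → 15 faults.
A − B = 12 − 15 = -3.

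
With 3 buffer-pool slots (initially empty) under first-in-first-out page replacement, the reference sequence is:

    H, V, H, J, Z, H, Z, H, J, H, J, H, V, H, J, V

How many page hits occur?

H: fault, frames [H]
V: fault, frames [H, V]
H: hit
J: fault, frames [H, V, J]
Z: fault, evict H, frames [V, J, Z]
H: fault, evict V, frames [J, Z, H]
Z: hit
H: hit
J: hit
H: hit
J: hit
H: hit
V: fault, evict J, frames [Z, H, V]
H: hit
J: fault, evict Z, frames [H, V, J]
V: hit
Hits: 9.

9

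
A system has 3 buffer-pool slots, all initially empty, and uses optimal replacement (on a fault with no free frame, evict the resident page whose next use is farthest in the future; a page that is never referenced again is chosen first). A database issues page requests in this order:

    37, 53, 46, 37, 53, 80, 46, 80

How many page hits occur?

37: fault, frames [37]
53: fault, frames [37, 53]
46: fault, frames [37, 53, 46]
37: hit
53: hit
80: fault, evict 53, frames [37, 46, 80]
46: hit
80: hit
Hits: 4.

4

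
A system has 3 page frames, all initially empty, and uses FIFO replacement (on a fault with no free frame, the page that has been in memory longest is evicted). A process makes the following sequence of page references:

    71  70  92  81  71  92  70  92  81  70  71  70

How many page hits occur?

71: miss, frames {71}
70: miss, frames {71,70}
92: miss, frames {71,70,92}
81: miss, evict 71, frames {70,92,81}
71: miss, evict 70, frames {92,81,71}
92: hit
70: miss, evict 92, frames {81,71,70}
92: miss, evict 81, frames {71,70,92}
81: miss, evict 71, frames {70,92,81}
70: hit
71: miss, evict 70, frames {92,81,71}
70: miss, evict 92, frames {81,71,70}
Hits: 2.

2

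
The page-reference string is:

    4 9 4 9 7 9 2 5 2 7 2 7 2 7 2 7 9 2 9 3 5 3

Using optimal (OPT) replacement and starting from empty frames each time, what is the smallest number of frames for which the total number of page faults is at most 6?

4

f=1: 22 faults
f=2: 9 faults
f=3: 7 faults
f=4: 6 faults
f=5: 6 faults
f=6: 6 faults
Smallest f with faults ≤ 6 is 4.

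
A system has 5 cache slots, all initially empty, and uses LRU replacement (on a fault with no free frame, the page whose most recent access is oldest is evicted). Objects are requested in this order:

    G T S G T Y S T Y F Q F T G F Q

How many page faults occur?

7

G: miss, frames [G]
T: miss, frames [G, T]
S: miss, frames [G, T, S]
G: hit
T: hit
Y: miss, frames [S, G, T, Y]
S: hit
T: hit
Y: hit
F: miss, frames [G, S, T, Y, F]
Q: miss, evict G, frames [S, T, Y, F, Q]
F: hit
T: hit
G: miss, evict S, frames [Y, Q, F, T, G]
F: hit
Q: hit
Page faults: 7.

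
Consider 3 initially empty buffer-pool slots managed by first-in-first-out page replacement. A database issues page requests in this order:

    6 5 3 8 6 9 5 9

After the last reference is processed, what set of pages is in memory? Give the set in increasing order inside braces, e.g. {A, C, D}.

{5, 6, 9}

6 -> fault, frames (6)
5 -> fault, frames (6 5)
3 -> fault, frames (6 5 3)
8 -> fault, evict 6, frames (5 3 8)
6 -> fault, evict 5, frames (3 8 6)
9 -> fault, evict 3, frames (8 6 9)
5 -> fault, evict 8, frames (6 9 5)
9 -> hit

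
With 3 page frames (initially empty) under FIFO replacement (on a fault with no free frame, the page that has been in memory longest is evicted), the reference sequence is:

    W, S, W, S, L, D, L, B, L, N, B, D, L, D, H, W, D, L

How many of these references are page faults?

11

W: miss, frames {W}
S: miss, frames {W,S}
W: hit
S: hit
L: miss, frames {W,S,L}
D: miss, evict W, frames {S,L,D}
L: hit
B: miss, evict S, frames {L,D,B}
L: hit
N: miss, evict L, frames {D,B,N}
B: hit
D: hit
L: miss, evict D, frames {B,N,L}
D: miss, evict B, frames {N,L,D}
H: miss, evict N, frames {L,D,H}
W: miss, evict L, frames {D,H,W}
D: hit
L: miss, evict D, frames {H,W,L}
Page faults: 11.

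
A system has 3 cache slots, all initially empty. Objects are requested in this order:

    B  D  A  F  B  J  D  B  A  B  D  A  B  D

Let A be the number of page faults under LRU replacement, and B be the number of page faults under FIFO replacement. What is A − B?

-1

Under LRU: F F F F F F F . F . . . . . → 8 faults.
Under FIFO: F F F F F F F . F F . . . . → 9 faults.
A − B = 8 − 9 = -1.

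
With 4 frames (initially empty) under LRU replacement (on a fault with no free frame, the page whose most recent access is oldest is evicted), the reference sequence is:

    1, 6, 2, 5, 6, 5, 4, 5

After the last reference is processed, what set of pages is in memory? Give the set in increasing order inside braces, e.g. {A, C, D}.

{2, 4, 5, 6}

1 → fault, frames {1}
6 → fault, frames {1,6}
2 → fault, frames {1,6,2}
5 → fault, frames {1,6,2,5}
6 → hit
5 → hit
4 → fault, evict 1, frames {2,6,5,4}
5 → hit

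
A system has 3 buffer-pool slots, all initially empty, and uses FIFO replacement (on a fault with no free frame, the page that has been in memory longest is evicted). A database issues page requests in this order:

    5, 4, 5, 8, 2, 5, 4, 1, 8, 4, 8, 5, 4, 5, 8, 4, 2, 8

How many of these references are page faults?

5 → miss, frames (5)
4 → miss, frames (5 4)
5 → hit
8 → miss, frames (5 4 8)
2 → miss, evict 5, frames (4 8 2)
5 → miss, evict 4, frames (8 2 5)
4 → miss, evict 8, frames (2 5 4)
1 → miss, evict 2, frames (5 4 1)
8 → miss, evict 5, frames (4 1 8)
4 → hit
8 → hit
5 → miss, evict 4, frames (1 8 5)
4 → miss, evict 1, frames (8 5 4)
5 → hit
8 → hit
4 → hit
2 → miss, evict 8, frames (5 4 2)
8 → miss, evict 5, frames (4 2 8)
Page faults: 12.

12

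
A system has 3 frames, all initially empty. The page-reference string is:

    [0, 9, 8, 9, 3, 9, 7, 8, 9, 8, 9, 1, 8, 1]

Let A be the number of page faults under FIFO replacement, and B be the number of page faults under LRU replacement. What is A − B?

1

Under FIFO: F F F . F . F . F F . F . . → 8 faults.
Under LRU: F F F . F . F F . . . F . . → 7 faults.
A − B = 8 − 7 = 1.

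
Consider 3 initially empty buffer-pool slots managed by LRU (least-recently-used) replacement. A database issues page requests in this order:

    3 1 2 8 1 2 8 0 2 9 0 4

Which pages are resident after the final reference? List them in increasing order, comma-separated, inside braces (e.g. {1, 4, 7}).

{0, 4, 9}

3: miss, frames [3]
1: miss, frames [3, 1]
2: miss, frames [3, 1, 2]
8: miss, evict 3, frames [1, 2, 8]
1: hit
2: hit
8: hit
0: miss, evict 1, frames [2, 8, 0]
2: hit
9: miss, evict 8, frames [0, 2, 9]
0: hit
4: miss, evict 2, frames [9, 0, 4]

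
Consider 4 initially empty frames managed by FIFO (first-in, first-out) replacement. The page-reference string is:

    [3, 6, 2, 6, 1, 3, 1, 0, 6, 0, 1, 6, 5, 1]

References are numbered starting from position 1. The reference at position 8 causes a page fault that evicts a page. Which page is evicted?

3

pos 1: 3: fault, frames {3}
pos 2: 6: fault, frames {3,6}
pos 3: 2: fault, frames {3,6,2}
pos 4: 6: hit
pos 5: 1: fault, frames {3,6,2,1}
pos 6: 3: hit
pos 7: 1: hit
pos 8: 0: fault, evict 3, frames {6,2,1,0}
At position 8, page 3 is evicted.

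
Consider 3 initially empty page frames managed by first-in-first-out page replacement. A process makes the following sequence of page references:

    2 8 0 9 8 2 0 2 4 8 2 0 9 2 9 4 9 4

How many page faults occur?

11

2 -> miss, frames (2)
8 -> miss, frames (2 8)
0 -> miss, frames (2 8 0)
9 -> miss, evict 2, frames (8 0 9)
8 -> hit
2 -> miss, evict 8, frames (0 9 2)
0 -> hit
2 -> hit
4 -> miss, evict 0, frames (9 2 4)
8 -> miss, evict 9, frames (2 4 8)
2 -> hit
0 -> miss, evict 2, frames (4 8 0)
9 -> miss, evict 4, frames (8 0 9)
2 -> miss, evict 8, frames (0 9 2)
9 -> hit
4 -> miss, evict 0, frames (9 2 4)
9 -> hit
4 -> hit
Page faults: 11.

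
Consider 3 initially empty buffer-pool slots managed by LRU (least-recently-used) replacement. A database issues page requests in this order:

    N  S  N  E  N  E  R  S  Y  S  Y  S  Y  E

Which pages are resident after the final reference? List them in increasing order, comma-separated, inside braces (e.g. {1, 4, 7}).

N -> fault, frames {N}
S -> fault, frames {N,S}
N -> hit
E -> fault, frames {S,N,E}
N -> hit
E -> hit
R -> fault, evict S, frames {N,E,R}
S -> fault, evict N, frames {E,R,S}
Y -> fault, evict E, frames {R,S,Y}
S -> hit
Y -> hit
S -> hit
Y -> hit
E -> fault, evict R, frames {S,Y,E}

{E, S, Y}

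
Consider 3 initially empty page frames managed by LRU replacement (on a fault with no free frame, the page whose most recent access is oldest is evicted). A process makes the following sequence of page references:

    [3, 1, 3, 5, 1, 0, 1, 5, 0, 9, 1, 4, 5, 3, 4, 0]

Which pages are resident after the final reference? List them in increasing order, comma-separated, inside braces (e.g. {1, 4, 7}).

{0, 3, 4}

3 -> fault, frames [3]
1 -> fault, frames [3, 1]
3 -> hit
5 -> fault, frames [1, 3, 5]
1 -> hit
0 -> fault, evict 3, frames [5, 1, 0]
1 -> hit
5 -> hit
0 -> hit
9 -> fault, evict 1, frames [5, 0, 9]
1 -> fault, evict 5, frames [0, 9, 1]
4 -> fault, evict 0, frames [9, 1, 4]
5 -> fault, evict 9, frames [1, 4, 5]
3 -> fault, evict 1, frames [4, 5, 3]
4 -> hit
0 -> fault, evict 5, frames [3, 4, 0]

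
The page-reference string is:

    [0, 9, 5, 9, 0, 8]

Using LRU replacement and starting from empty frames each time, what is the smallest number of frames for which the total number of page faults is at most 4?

f=1: 6 faults
f=2: 5 faults
f=3: 4 faults
f=4: 4 faults
Smallest f with faults ≤ 4 is 3.

3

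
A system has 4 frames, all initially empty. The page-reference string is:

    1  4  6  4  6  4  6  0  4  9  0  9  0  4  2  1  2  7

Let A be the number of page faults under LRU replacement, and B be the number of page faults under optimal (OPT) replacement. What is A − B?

1

Under LRU: F F F . . . . F . F . . . . F F . F → 8 faults.
Under OPT: F F F . . . . F . F . . . . F . . F → 7 faults.
A − B = 8 − 7 = 1.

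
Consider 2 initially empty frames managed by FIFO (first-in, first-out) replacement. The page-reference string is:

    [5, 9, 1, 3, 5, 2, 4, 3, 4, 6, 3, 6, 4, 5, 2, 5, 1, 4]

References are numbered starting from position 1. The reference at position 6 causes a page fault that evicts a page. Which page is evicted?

3

pos 1: 5 → miss, frames [5]
pos 2: 9 → miss, frames [5, 9]
pos 3: 1 → miss, evict 5, frames [9, 1]
pos 4: 3 → miss, evict 9, frames [1, 3]
pos 5: 5 → miss, evict 1, frames [3, 5]
pos 6: 2 → miss, evict 3, frames [5, 2]
At position 6, page 3 is evicted.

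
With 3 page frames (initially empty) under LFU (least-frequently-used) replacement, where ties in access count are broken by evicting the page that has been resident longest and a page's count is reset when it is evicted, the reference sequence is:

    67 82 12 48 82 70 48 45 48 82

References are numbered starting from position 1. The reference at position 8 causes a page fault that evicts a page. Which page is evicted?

pos 1: 67: fault, frames {67}
pos 2: 82: fault, frames {67,82}
pos 3: 12: fault, frames {67,82,12}
pos 4: 48: fault, evict 67, frames {82,12,48}
pos 5: 82: hit
pos 6: 70: fault, evict 12, frames {82,48,70}
pos 7: 48: hit
pos 8: 45: fault, evict 70, frames {82,48,45}
At position 8, page 70 is evicted.

70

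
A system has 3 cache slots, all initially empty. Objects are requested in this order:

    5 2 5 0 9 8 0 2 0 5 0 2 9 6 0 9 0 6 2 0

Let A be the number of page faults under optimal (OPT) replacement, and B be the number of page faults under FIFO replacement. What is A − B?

Under OPT: F F . F F F . . . F . . F F . . . . F . → 9 faults.
Under FIFO: F F . F F F . F F F . . F F F . . . F . → 12 faults.
A − B = 9 − 12 = -3.

-3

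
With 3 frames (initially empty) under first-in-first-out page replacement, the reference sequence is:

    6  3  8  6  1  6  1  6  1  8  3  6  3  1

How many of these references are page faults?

6

6: miss, frames {6}
3: miss, frames {6,3}
8: miss, frames {6,3,8}
6: hit
1: miss, evict 6, frames {3,8,1}
6: miss, evict 3, frames {8,1,6}
1: hit
6: hit
1: hit
8: hit
3: miss, evict 8, frames {1,6,3}
6: hit
3: hit
1: hit
Page faults: 6.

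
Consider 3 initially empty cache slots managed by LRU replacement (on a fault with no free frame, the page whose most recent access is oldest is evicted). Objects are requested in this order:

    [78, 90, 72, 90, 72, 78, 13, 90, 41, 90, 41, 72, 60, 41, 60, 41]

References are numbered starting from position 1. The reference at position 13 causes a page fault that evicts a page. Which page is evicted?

90

pos 1: 78 -> miss, frames [78]
pos 2: 90 -> miss, frames [78, 90]
pos 3: 72 -> miss, frames [78, 90, 72]
pos 4: 90 -> hit
pos 5: 72 -> hit
pos 6: 78 -> hit
pos 7: 13 -> miss, evict 90, frames [72, 78, 13]
pos 8: 90 -> miss, evict 72, frames [78, 13, 90]
pos 9: 41 -> miss, evict 78, frames [13, 90, 41]
pos 10: 90 -> hit
pos 11: 41 -> hit
pos 12: 72 -> miss, evict 13, frames [90, 41, 72]
pos 13: 60 -> miss, evict 90, frames [41, 72, 60]
At position 13, page 90 is evicted.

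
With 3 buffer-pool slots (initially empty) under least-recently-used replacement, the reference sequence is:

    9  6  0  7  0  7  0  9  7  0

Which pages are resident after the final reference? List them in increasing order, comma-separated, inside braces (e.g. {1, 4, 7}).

9: miss, frames {9}
6: miss, frames {9,6}
0: miss, frames {9,6,0}
7: miss, evict 9, frames {6,0,7}
0: hit
7: hit
0: hit
9: miss, evict 6, frames {7,0,9}
7: hit
0: hit

{0, 7, 9}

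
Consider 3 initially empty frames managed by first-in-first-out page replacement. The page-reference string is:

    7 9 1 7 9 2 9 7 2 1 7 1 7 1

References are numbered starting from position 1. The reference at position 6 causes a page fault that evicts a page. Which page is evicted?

7

pos 1: 7 -> fault, frames {7}
pos 2: 9 -> fault, frames {7,9}
pos 3: 1 -> fault, frames {7,9,1}
pos 4: 7 -> hit
pos 5: 9 -> hit
pos 6: 2 -> fault, evict 7, frames {9,1,2}
At position 6, page 7 is evicted.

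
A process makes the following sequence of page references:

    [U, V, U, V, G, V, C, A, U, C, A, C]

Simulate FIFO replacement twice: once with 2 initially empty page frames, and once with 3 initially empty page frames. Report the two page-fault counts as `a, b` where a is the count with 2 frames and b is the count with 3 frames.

2 frames: F F . . F . F F F F F . → 8 faults.
3 frames: F F . . F . F F F . . . → 6 faults.
6 < 8: adding a frame reduced faults, as is typical.

8, 6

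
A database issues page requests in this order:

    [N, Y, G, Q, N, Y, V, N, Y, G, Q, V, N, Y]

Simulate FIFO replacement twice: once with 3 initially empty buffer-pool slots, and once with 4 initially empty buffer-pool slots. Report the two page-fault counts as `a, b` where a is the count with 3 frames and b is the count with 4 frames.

3 frames: F F F F F F F . . F F . F F → 11 faults.
4 frames: F F F F . . F F F F F F F F → 12 faults.
12 > 11: adding a frame increased faults — Belady's anomaly.

11, 12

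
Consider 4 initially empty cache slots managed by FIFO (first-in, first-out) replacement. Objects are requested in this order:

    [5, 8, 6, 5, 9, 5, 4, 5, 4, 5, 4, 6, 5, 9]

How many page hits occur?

8

5: fault, frames [5]
8: fault, frames [5, 8]
6: fault, frames [5, 8, 6]
5: hit
9: fault, frames [5, 8, 6, 9]
5: hit
4: fault, evict 5, frames [8, 6, 9, 4]
5: fault, evict 8, frames [6, 9, 4, 5]
4: hit
5: hit
4: hit
6: hit
5: hit
9: hit
Hits: 8.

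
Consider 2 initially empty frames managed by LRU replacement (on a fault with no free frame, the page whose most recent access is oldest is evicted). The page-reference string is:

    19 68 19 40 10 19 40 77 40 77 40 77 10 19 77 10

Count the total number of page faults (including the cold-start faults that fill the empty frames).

11

19: fault, frames (19)
68: fault, frames (19 68)
19: hit
40: fault, evict 68, frames (19 40)
10: fault, evict 19, frames (40 10)
19: fault, evict 40, frames (10 19)
40: fault, evict 10, frames (19 40)
77: fault, evict 19, frames (40 77)
40: hit
77: hit
40: hit
77: hit
10: fault, evict 40, frames (77 10)
19: fault, evict 77, frames (10 19)
77: fault, evict 10, frames (19 77)
10: fault, evict 19, frames (77 10)
Page faults: 11.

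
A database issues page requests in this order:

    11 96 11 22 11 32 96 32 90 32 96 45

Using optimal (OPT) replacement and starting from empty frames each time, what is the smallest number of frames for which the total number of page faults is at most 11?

f=1: 12 faults
f=2: 8 faults
f=3: 6 faults
f=4: 6 faults
f=5: 6 faults
f=6: 6 faults
Smallest f with faults ≤ 11 is 2.

2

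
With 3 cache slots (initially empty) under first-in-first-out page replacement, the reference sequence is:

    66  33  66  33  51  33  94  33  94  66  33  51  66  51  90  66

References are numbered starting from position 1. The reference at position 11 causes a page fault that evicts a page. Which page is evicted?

pos 1: 66: miss, frames (66)
pos 2: 33: miss, frames (66 33)
pos 3: 66: hit
pos 4: 33: hit
pos 5: 51: miss, frames (66 33 51)
pos 6: 33: hit
pos 7: 94: miss, evict 66, frames (33 51 94)
pos 8: 33: hit
pos 9: 94: hit
pos 10: 66: miss, evict 33, frames (51 94 66)
pos 11: 33: miss, evict 51, frames (94 66 33)
At position 11, page 51 is evicted.

51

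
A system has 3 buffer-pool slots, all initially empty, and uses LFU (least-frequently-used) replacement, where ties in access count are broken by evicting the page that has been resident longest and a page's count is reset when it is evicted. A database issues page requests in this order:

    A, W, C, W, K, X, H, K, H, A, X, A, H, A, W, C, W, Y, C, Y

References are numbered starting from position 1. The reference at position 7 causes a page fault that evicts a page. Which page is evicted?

K

pos 1: A: fault, frames {A}
pos 2: W: fault, frames {A,W}
pos 3: C: fault, frames {A,W,C}
pos 4: W: hit
pos 5: K: fault, evict A, frames {W,C,K}
pos 6: X: fault, evict C, frames {W,K,X}
pos 7: H: fault, evict K, frames {W,X,H}
At position 7, page K is evicted.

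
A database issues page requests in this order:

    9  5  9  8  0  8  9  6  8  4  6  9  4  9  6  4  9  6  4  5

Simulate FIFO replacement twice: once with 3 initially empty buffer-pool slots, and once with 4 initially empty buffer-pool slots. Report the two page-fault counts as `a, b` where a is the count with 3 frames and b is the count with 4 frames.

11, 8

3 frames: F F . F F . F F F F . F . . F . . . . F → 11 faults.
4 frames: F F . F F . . F . F . F . . . . . . . F → 8 faults.
8 < 11: adding a frame reduced faults, as is typical.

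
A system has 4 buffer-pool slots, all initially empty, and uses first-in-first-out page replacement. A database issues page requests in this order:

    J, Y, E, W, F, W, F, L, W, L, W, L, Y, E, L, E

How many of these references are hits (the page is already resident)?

8

J → miss, frames {J}
Y → miss, frames {J,Y}
E → miss, frames {J,Y,E}
W → miss, frames {J,Y,E,W}
F → miss, evict J, frames {Y,E,W,F}
W → hit
F → hit
L → miss, evict Y, frames {E,W,F,L}
W → hit
L → hit
W → hit
L → hit
Y → miss, evict E, frames {W,F,L,Y}
E → miss, evict W, frames {F,L,Y,E}
L → hit
E → hit
Hits: 8.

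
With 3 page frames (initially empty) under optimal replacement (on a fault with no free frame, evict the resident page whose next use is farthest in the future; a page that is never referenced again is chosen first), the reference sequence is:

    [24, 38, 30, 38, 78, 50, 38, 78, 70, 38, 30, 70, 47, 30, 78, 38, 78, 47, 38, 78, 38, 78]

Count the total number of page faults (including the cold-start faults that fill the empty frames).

24 → fault, frames (24)
38 → fault, frames (24 38)
30 → fault, frames (24 38 30)
38 → hit
78 → fault, evict 24, frames (38 30 78)
50 → fault, evict 30, frames (38 78 50)
38 → hit
78 → hit
70 → fault, evict 50, frames (38 78 70)
38 → hit
30 → fault, evict 38, frames (78 70 30)
70 → hit
47 → fault, evict 70, frames (78 30 47)
30 → hit
78 → hit
38 → fault, evict 30, frames (78 47 38)
78 → hit
47 → hit
38 → hit
78 → hit
38 → hit
78 → hit
Page faults: 9.

9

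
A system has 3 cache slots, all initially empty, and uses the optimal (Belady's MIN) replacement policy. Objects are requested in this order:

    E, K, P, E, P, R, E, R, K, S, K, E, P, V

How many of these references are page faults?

7

E: fault, frames {E}
K: fault, frames {E,K}
P: fault, frames {E,K,P}
E: hit
P: hit
R: fault, evict P, frames {E,K,R}
E: hit
R: hit
K: hit
S: fault, evict R, frames {E,K,S}
K: hit
E: hit
P: fault, evict S, frames {E,K,P}
V: fault, evict P, frames {E,K,V}
Page faults: 7.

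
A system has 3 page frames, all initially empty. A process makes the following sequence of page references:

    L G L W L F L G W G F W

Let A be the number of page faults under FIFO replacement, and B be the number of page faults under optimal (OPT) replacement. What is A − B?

3

Under FIFO: F F . F . F F F F . F . → 8 faults.
Under OPT: F F . F . F . . F . . . → 5 faults.
A − B = 8 − 5 = 3.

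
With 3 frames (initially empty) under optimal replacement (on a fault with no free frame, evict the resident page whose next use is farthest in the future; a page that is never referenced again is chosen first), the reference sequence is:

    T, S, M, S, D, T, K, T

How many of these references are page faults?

5

T -> fault, frames {T}
S -> fault, frames {T,S}
M -> fault, frames {T,S,M}
S -> hit
D -> fault, evict M, frames {T,S,D}
T -> hit
K -> fault, evict D, frames {T,S,K}
T -> hit
Page faults: 5.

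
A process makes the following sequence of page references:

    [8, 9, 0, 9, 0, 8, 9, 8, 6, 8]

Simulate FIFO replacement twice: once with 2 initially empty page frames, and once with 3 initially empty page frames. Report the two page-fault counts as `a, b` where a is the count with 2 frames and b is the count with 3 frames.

7, 5

2 frames: F F F . . F F . F F → 7 faults.
3 frames: F F F . . . . . F F → 5 faults.
5 < 7: adding a frame reduced faults, as is typical.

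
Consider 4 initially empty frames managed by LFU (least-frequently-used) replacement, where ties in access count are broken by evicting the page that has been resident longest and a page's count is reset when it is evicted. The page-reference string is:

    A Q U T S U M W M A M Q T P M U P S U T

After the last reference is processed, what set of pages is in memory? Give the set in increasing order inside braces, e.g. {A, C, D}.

{M, P, T, U}

A: miss, frames (A)
Q: miss, frames (A Q)
U: miss, frames (A Q U)
T: miss, frames (A Q U T)
S: miss, evict A, frames (Q U T S)
U: hit
M: miss, evict Q, frames (U T S M)
W: miss, evict T, frames (U S M W)
M: hit
A: miss, evict S, frames (U M W A)
M: hit
Q: miss, evict W, frames (U M A Q)
T: miss, evict A, frames (U M Q T)
P: miss, evict Q, frames (U M T P)
M: hit
U: hit
P: hit
S: miss, evict T, frames (U M P S)
U: hit
T: miss, evict S, frames (U M P T)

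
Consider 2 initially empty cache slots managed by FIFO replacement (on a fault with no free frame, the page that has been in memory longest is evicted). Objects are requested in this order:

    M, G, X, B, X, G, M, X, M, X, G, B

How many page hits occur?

M -> miss, frames [M]
G -> miss, frames [M, G]
X -> miss, evict M, frames [G, X]
B -> miss, evict G, frames [X, B]
X -> hit
G -> miss, evict X, frames [B, G]
M -> miss, evict B, frames [G, M]
X -> miss, evict G, frames [M, X]
M -> hit
X -> hit
G -> miss, evict M, frames [X, G]
B -> miss, evict X, frames [G, B]
Hits: 3.

3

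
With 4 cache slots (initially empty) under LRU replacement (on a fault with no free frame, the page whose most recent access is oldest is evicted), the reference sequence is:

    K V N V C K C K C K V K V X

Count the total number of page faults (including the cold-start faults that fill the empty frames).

5

K: fault, frames (K)
V: fault, frames (K V)
N: fault, frames (K V N)
V: hit
C: fault, frames (K N V C)
K: hit
C: hit
K: hit
C: hit
K: hit
V: hit
K: hit
V: hit
X: fault, evict N, frames (C K V X)
Page faults: 5.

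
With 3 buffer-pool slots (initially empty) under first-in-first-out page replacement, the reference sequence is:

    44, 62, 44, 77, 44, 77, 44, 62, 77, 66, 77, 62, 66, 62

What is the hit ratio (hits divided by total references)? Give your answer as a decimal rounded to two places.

0.71

44: miss, frames {44}
62: miss, frames {44,62}
44: hit
77: miss, frames {44,62,77}
44: hit
77: hit
44: hit
62: hit
77: hit
66: miss, evict 44, frames {62,77,66}
77: hit
62: hit
66: hit
62: hit
Hits: 10 of 14 references → 10/14 = 0.7143.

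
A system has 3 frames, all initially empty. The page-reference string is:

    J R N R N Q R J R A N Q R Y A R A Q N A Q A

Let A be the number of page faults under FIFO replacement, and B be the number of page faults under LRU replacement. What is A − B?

Under FIFO: F F F . . F . F F F F F F F F . . F F . . . → 14 faults.
Under LRU: F F F . . F . F . F F F F F F . . F F . . . → 13 faults.
A − B = 14 − 13 = 1.

1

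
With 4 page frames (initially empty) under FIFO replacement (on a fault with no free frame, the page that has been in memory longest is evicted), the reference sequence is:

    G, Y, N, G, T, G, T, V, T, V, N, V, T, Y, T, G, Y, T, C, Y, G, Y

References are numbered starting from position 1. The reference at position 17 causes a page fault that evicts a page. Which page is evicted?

N

pos 1: G: miss, frames (G)
pos 2: Y: miss, frames (G Y)
pos 3: N: miss, frames (G Y N)
pos 4: G: hit
pos 5: T: miss, frames (G Y N T)
pos 6: G: hit
pos 7: T: hit
pos 8: V: miss, evict G, frames (Y N T V)
pos 9: T: hit
pos 10: V: hit
pos 11: N: hit
pos 12: V: hit
pos 13: T: hit
pos 14: Y: hit
pos 15: T: hit
pos 16: G: miss, evict Y, frames (N T V G)
pos 17: Y: miss, evict N, frames (T V G Y)
At position 17, page N is evicted.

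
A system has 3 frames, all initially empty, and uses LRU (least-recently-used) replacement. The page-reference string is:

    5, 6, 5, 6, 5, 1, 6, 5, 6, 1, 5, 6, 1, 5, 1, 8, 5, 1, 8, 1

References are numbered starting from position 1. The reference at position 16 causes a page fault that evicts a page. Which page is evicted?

pos 1: 5 → miss, frames {5}
pos 2: 6 → miss, frames {5,6}
pos 3: 5 → hit
pos 4: 6 → hit
pos 5: 5 → hit
pos 6: 1 → miss, frames {6,5,1}
pos 7: 6 → hit
pos 8: 5 → hit
pos 9: 6 → hit
pos 10: 1 → hit
pos 11: 5 → hit
pos 12: 6 → hit
pos 13: 1 → hit
pos 14: 5 → hit
pos 15: 1 → hit
pos 16: 8 → miss, evict 6, frames {5,1,8}
At position 16, page 6 is evicted.

6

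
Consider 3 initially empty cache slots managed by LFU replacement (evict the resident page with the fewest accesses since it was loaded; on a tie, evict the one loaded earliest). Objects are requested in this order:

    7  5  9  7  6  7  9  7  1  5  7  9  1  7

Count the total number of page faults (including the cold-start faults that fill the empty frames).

7: miss, frames [7]
5: miss, frames [7, 5]
9: miss, frames [7, 5, 9]
7: hit
6: miss, evict 5, frames [7, 9, 6]
7: hit
9: hit
7: hit
1: miss, evict 6, frames [7, 9, 1]
5: miss, evict 1, frames [7, 9, 5]
7: hit
9: hit
1: miss, evict 5, frames [7, 9, 1]
7: hit
Page faults: 7.

7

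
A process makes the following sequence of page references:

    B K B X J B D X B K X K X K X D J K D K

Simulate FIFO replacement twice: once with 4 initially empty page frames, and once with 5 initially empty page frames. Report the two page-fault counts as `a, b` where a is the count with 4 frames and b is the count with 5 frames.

4 frames: F F . F F . F . F F F . . . . . F . F . → 10 faults.
5 frames: F F . F F . F . . . . . . . . . . . . . → 5 faults.
5 < 10: adding a frame reduced faults, as is typical.

10, 5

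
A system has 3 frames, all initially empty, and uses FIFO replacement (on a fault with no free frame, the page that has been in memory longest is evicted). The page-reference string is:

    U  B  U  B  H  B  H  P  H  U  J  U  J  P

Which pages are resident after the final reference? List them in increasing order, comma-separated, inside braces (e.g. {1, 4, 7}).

{J, P, U}

U: fault, frames (U)
B: fault, frames (U B)
U: hit
B: hit
H: fault, frames (U B H)
B: hit
H: hit
P: fault, evict U, frames (B H P)
H: hit
U: fault, evict B, frames (H P U)
J: fault, evict H, frames (P U J)
U: hit
J: hit
P: hit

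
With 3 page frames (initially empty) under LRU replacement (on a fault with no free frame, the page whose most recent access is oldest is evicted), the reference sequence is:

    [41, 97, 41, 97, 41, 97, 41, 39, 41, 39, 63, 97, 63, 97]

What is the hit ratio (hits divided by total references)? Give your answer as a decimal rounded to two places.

41 -> fault, frames (41)
97 -> fault, frames (41 97)
41 -> hit
97 -> hit
41 -> hit
97 -> hit
41 -> hit
39 -> fault, frames (97 41 39)
41 -> hit
39 -> hit
63 -> fault, evict 97, frames (41 39 63)
97 -> fault, evict 41, frames (39 63 97)
63 -> hit
97 -> hit
Hits: 9 of 14 references → 9/14 = 0.6429.

0.64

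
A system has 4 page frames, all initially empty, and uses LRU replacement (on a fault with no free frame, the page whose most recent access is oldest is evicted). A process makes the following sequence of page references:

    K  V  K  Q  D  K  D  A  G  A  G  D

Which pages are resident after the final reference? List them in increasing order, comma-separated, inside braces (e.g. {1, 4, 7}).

{A, D, G, K}

K → fault, frames (K)
V → fault, frames (K V)
K → hit
Q → fault, frames (V K Q)
D → fault, frames (V K Q D)
K → hit
D → hit
A → fault, evict V, frames (Q K D A)
G → fault, evict Q, frames (K D A G)
A → hit
G → hit
D → hit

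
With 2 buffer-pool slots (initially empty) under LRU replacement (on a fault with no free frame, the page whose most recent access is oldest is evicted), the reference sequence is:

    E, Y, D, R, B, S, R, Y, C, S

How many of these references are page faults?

E: fault, frames [E]
Y: fault, frames [E, Y]
D: fault, evict E, frames [Y, D]
R: fault, evict Y, frames [D, R]
B: fault, evict D, frames [R, B]
S: fault, evict R, frames [B, S]
R: fault, evict B, frames [S, R]
Y: fault, evict S, frames [R, Y]
C: fault, evict R, frames [Y, C]
S: fault, evict Y, frames [C, S]
Page faults: 10.

10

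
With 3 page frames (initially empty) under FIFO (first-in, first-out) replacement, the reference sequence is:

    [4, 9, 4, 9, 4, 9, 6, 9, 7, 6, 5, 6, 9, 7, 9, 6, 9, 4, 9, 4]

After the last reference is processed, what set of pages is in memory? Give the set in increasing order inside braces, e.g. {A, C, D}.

4 -> fault, frames {4}
9 -> fault, frames {4,9}
4 -> hit
9 -> hit
4 -> hit
9 -> hit
6 -> fault, frames {4,9,6}
9 -> hit
7 -> fault, evict 4, frames {9,6,7}
6 -> hit
5 -> fault, evict 9, frames {6,7,5}
6 -> hit
9 -> fault, evict 6, frames {7,5,9}
7 -> hit
9 -> hit
6 -> fault, evict 7, frames {5,9,6}
9 -> hit
4 -> fault, evict 5, frames {9,6,4}
9 -> hit
4 -> hit

{4, 6, 9}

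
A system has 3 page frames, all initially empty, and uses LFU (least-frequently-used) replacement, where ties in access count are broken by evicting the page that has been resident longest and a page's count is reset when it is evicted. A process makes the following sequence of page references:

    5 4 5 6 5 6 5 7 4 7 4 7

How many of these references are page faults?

8

5 → miss, frames [5]
4 → miss, frames [5, 4]
5 → hit
6 → miss, frames [5, 4, 6]
5 → hit
6 → hit
5 → hit
7 → miss, evict 4, frames [5, 6, 7]
4 → miss, evict 7, frames [5, 6, 4]
7 → miss, evict 4, frames [5, 6, 7]
4 → miss, evict 7, frames [5, 6, 4]
7 → miss, evict 4, frames [5, 6, 7]
Page faults: 8.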